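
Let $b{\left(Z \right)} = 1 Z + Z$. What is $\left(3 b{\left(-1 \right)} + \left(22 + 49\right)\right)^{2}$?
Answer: $4225$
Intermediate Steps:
$b{\left(Z \right)} = 2 Z$ ($b{\left(Z \right)} = Z + Z = 2 Z$)
$\left(3 b{\left(-1 \right)} + \left(22 + 49\right)\right)^{2} = \left(3 \cdot 2 \left(-1\right) + \left(22 + 49\right)\right)^{2} = \left(3 \left(-2\right) + 71\right)^{2} = \left(-6 + 71\right)^{2} = 65^{2} = 4225$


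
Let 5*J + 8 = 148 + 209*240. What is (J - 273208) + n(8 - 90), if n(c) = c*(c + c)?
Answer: -249700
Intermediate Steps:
J = 10060 (J = -8/5 + (148 + 209*240)/5 = -8/5 + (148 + 50160)/5 = -8/5 + (⅕)*50308 = -8/5 + 50308/5 = 10060)
n(c) = 2*c² (n(c) = c*(2*c) = 2*c²)
(J - 273208) + n(8 - 90) = (10060 - 273208) + 2*(8 - 90)² = -263148 + 2*(-82)² = -263148 + 2*6724 = -263148 + 13448 = -249700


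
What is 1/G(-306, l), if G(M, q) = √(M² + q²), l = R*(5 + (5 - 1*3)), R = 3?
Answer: √10453/31359 ≈ 0.0032603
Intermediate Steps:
l = 21 (l = 3*(5 + (5 - 1*3)) = 3*(5 + (5 - 3)) = 3*(5 + 2) = 3*7 = 21)
1/G(-306, l) = 1/(√((-306)² + 21²)) = 1/(√(93636 + 441)) = 1/(√94077) = 1/(3*√10453) = √10453/31359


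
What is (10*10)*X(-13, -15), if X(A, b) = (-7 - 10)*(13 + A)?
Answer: 0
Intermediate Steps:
X(A, b) = -221 - 17*A (X(A, b) = -17*(13 + A) = -221 - 17*A)
(10*10)*X(-13, -15) = (10*10)*(-221 - 17*(-13)) = 100*(-221 + 221) = 100*0 = 0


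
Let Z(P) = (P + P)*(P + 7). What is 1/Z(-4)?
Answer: -1/24 ≈ -0.041667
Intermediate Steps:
Z(P) = 2*P*(7 + P) (Z(P) = (2*P)*(7 + P) = 2*P*(7 + P))
1/Z(-4) = 1/(2*(-4)*(7 - 4)) = 1/(2*(-4)*3) = 1/(-24) = -1/24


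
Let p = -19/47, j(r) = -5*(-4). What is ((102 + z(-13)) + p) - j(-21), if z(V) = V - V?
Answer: 3835/47 ≈ 81.596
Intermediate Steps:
z(V) = 0
j(r) = 20
p = -19/47 (p = -19*1/47 = -19/47 ≈ -0.40426)
((102 + z(-13)) + p) - j(-21) = ((102 + 0) - 19/47) - 1*20 = (102 - 19/47) - 20 = 4775/47 - 20 = 3835/47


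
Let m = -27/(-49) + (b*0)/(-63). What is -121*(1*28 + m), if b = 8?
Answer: -169279/49 ≈ -3454.7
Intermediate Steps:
m = 27/49 (m = -27/(-49) + (8*0)/(-63) = -27*(-1/49) + 0*(-1/63) = 27/49 + 0 = 27/49 ≈ 0.55102)
-121*(1*28 + m) = -121*(1*28 + 27/49) = -121*(28 + 27/49) = -121*1399/49 = -169279/49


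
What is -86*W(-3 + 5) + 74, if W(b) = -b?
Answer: 246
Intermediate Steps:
-86*W(-3 + 5) + 74 = -(-86)*(-3 + 5) + 74 = -(-86)*2 + 74 = -86*(-2) + 74 = 172 + 74 = 246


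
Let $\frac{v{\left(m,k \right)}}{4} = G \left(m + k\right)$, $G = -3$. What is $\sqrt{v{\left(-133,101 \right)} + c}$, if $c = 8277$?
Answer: $\sqrt{8661} \approx 93.064$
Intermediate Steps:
$v{\left(m,k \right)} = - 12 k - 12 m$ ($v{\left(m,k \right)} = 4 \left(- 3 \left(m + k\right)\right) = 4 \left(- 3 \left(k + m\right)\right) = 4 \left(- 3 k - 3 m\right) = - 12 k - 12 m$)
$\sqrt{v{\left(-133,101 \right)} + c} = \sqrt{\left(\left(-12\right) 101 - -1596\right) + 8277} = \sqrt{\left(-1212 + 1596\right) + 8277} = \sqrt{384 + 8277} = \sqrt{8661}$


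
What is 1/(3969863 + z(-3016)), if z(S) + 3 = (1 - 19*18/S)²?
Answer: 2274064/9027718530081 ≈ 2.5190e-7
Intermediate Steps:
z(S) = -3 + (1 - 342/S)² (z(S) = -3 + (1 - 19*18/S)² = -3 + (1 - 342/S)²)
1/(3969863 + z(-3016)) = 1/(3969863 + (-3 + (-342 - 3016)²/(-3016)²)) = 1/(3969863 + (-3 + (1/9096256)*(-3358)²)) = 1/(3969863 + (-3 + (1/9096256)*11276164)) = 1/(3969863 + (-3 + 2819041/2274064)) = 1/(3969863 - 4003151/2274064) = 1/(9027718530081/2274064) = 2274064/9027718530081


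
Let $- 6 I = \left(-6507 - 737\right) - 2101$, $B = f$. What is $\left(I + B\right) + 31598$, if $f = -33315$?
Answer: $- \frac{319}{2} \approx -159.5$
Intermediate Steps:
$B = -33315$
$I = \frac{3115}{2}$ ($I = - \frac{\left(-6507 - 737\right) - 2101}{6} = - \frac{-7244 - 2101}{6} = \left(- \frac{1}{6}\right) \left(-9345\right) = \frac{3115}{2} \approx 1557.5$)
$\left(I + B\right) + 31598 = \left(\frac{3115}{2} - 33315\right) + 31598 = - \frac{63515}{2} + 31598 = - \frac{319}{2}$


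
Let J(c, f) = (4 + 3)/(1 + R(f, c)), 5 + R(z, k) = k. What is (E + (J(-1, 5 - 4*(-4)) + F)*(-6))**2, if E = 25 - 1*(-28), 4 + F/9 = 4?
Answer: 94249/25 ≈ 3770.0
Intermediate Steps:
F = 0 (F = -36 + 9*4 = -36 + 36 = 0)
R(z, k) = -5 + k
E = 53 (E = 25 + 28 = 53)
J(c, f) = 7/(-4 + c) (J(c, f) = (4 + 3)/(1 + (-5 + c)) = 7/(-4 + c))
(E + (J(-1, 5 - 4*(-4)) + F)*(-6))**2 = (53 + (7/(-4 - 1) + 0)*(-6))**2 = (53 + (7/(-5) + 0)*(-6))**2 = (53 + (7*(-1/5) + 0)*(-6))**2 = (53 + (-7/5 + 0)*(-6))**2 = (53 - 7/5*(-6))**2 = (53 + 42/5)**2 = (307/5)**2 = 94249/25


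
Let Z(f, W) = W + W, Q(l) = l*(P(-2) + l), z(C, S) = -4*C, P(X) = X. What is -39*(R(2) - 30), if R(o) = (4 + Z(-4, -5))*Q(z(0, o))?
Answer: 1170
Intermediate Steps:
Q(l) = l*(-2 + l)
Z(f, W) = 2*W
R(o) = 0 (R(o) = (4 + 2*(-5))*((-4*0)*(-2 - 4*0)) = (4 - 10)*(0*(-2 + 0)) = -0*(-2) = -6*0 = 0)
-39*(R(2) - 30) = -39*(0 - 30) = -39*(-30) = 1170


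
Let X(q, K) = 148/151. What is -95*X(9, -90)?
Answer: -14060/151 ≈ -93.113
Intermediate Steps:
X(q, K) = 148/151 (X(q, K) = 148*(1/151) = 148/151)
-95*X(9, -90) = -95*148/151 = -14060/151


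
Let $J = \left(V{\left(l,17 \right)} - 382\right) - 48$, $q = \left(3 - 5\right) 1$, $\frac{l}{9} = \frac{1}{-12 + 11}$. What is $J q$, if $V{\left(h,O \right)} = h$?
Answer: $878$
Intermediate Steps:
$l = -9$ ($l = \frac{9}{-12 + 11} = \frac{9}{-1} = 9 \left(-1\right) = -9$)
$q = -2$ ($q = \left(-2\right) 1 = -2$)
$J = -439$ ($J = \left(-9 - 382\right) - 48 = -391 - 48 = -439$)
$J q = \left(-439\right) \left(-2\right) = 878$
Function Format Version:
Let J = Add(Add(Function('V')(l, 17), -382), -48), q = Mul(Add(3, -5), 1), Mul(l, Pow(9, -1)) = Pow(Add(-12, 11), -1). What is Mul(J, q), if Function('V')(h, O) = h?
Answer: 878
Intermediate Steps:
l = -9 (l = Mul(9, Pow(Add(-12, 11), -1)) = Mul(9, Pow(-1, -1)) = Mul(9, -1) = -9)
q = -2 (q = Mul(-2, 1) = -2)
J = -439 (J = Add(Add(-9, -382), -48) = Add(-391, -48) = -439)
Mul(J, q) = Mul(-439, -2) = 878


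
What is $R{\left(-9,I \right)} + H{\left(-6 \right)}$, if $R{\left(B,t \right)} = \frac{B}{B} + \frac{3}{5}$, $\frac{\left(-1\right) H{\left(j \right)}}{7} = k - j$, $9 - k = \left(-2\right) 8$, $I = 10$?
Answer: $- \frac{1077}{5} \approx -215.4$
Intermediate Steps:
$k = 25$ ($k = 9 - \left(-2\right) 8 = 9 - -16 = 9 + 16 = 25$)
$H{\left(j \right)} = -175 + 7 j$ ($H{\left(j \right)} = - 7 \left(25 - j\right) = -175 + 7 j$)
$R{\left(B,t \right)} = \frac{8}{5}$ ($R{\left(B,t \right)} = 1 + 3 \cdot \frac{1}{5} = 1 + \frac{3}{5} = \frac{8}{5}$)
$R{\left(-9,I \right)} + H{\left(-6 \right)} = \frac{8}{5} + \left(-175 + 7 \left(-6\right)\right) = \frac{8}{5} - 217 = - \frac{1077}{5}$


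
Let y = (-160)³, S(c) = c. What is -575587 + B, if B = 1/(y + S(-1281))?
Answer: -2358341678948/4097281 ≈ -5.7559e+5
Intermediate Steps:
y = -4096000
B = -1/4097281 (B = 1/(-4096000 - 1281) = 1/(-4097281) = -1/4097281 ≈ -2.4406e-7)
-575587 + B = -575587 - 1/4097281 = -2358341678948/4097281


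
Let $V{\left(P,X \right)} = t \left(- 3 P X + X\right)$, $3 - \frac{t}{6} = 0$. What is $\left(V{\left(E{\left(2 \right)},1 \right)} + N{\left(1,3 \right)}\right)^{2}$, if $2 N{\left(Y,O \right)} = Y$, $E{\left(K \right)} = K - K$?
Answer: $\frac{1369}{4} \approx 342.25$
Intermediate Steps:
$t = 18$ ($t = 18 - 0 = 18 + 0 = 18$)
$E{\left(K \right)} = 0$
$N{\left(Y,O \right)} = \frac{Y}{2}$
$V{\left(P,X \right)} = 18 X - 54 P X$ ($V{\left(P,X \right)} = 18 \left(- 3 P X + X\right) = 18 \left(X - 3 P X\right) = 18 X - 54 P X$)
$\left(V{\left(E{\left(2 \right)},1 \right)} + N{\left(1,3 \right)}\right)^{2} = \left(18 \cdot 1 \left(1 - 0\right) + \frac{1}{2} \cdot 1\right)^{2} = \left(18 \cdot 1 \left(1 + 0\right) + \frac{1}{2}\right)^{2} = \left(18 \cdot 1 \cdot 1 + \frac{1}{2}\right)^{2} = \left(18 + \frac{1}{2}\right)^{2} = \left(\frac{37}{2}\right)^{2} = \frac{1369}{4}$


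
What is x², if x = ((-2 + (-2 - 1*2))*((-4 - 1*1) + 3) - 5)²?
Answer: 2401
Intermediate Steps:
x = 49 (x = ((-2 + (-2 - 2))*((-4 - 1) + 3) - 5)² = ((-2 - 4)*(-5 + 3) - 5)² = (-6*(-2) - 5)² = (12 - 5)² = 7² = 49)
x² = 49² = 2401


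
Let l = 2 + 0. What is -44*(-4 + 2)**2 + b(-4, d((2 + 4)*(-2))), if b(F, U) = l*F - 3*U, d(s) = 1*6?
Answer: -202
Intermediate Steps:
l = 2
d(s) = 6
b(F, U) = -3*U + 2*F (b(F, U) = 2*F - 3*U = -3*U + 2*F)
-44*(-4 + 2)**2 + b(-4, d((2 + 4)*(-2))) = -44*(-4 + 2)**2 + (-3*6 + 2*(-4)) = -44*(-2)**2 + (-18 - 8) = -44*4 - 26 = -176 - 26 = -202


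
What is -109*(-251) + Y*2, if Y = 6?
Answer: 27371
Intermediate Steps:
-109*(-251) + Y*2 = -109*(-251) + 6*2 = 27359 + 12 = 27371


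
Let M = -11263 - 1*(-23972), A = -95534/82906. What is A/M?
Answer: -47767/526826177 ≈ -9.0669e-5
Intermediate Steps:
A = -47767/41453 (A = -95534*1/82906 = -47767/41453 ≈ -1.1523)
M = 12709 (M = -11263 + 23972 = 12709)
A/M = -47767/41453/12709 = -47767/41453*1/12709 = -47767/526826177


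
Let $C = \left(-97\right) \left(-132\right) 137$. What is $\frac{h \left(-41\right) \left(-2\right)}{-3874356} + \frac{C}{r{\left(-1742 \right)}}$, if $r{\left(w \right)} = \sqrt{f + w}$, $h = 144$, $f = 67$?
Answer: $- \frac{328}{107621} - \frac{1754148 i \sqrt{67}}{335} \approx -0.0030477 - 42861.0 i$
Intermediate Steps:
$C = 1754148$ ($C = 12804 \cdot 137 = 1754148$)
$r{\left(w \right)} = \sqrt{67 + w}$
$\frac{h \left(-41\right) \left(-2\right)}{-3874356} + \frac{C}{r{\left(-1742 \right)}} = \frac{144 \left(-41\right) \left(-2\right)}{-3874356} + \frac{1754148}{\sqrt{67 - 1742}} = \left(-5904\right) \left(-2\right) \left(- \frac{1}{3874356}\right) + \frac{1754148}{\sqrt{-1675}} = 11808 \left(- \frac{1}{3874356}\right) + \frac{1754148}{5 i \sqrt{67}} = - \frac{328}{107621} + 1754148 \left(- \frac{i \sqrt{67}}{335}\right) = - \frac{328}{107621} - \frac{1754148 i \sqrt{67}}{335}$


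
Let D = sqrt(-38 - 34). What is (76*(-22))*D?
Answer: -10032*I*sqrt(2) ≈ -14187.0*I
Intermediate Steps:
D = 6*I*sqrt(2) (D = sqrt(-72) = 6*I*sqrt(2) ≈ 8.4853*I)
(76*(-22))*D = (76*(-22))*(6*I*sqrt(2)) = -10032*I*sqrt(2)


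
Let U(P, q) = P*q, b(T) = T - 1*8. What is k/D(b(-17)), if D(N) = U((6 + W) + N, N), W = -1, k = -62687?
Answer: -62687/500 ≈ -125.37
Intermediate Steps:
b(T) = -8 + T (b(T) = T - 8 = -8 + T)
D(N) = N*(5 + N) (D(N) = ((6 - 1) + N)*N = (5 + N)*N = N*(5 + N))
k/D(b(-17)) = -62687*1/((-8 - 17)*(5 + (-8 - 17))) = -62687*(-1/(25*(5 - 25))) = -62687/((-25*(-20))) = -62687/500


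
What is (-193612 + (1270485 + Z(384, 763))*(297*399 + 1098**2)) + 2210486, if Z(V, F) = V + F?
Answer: 1683778849498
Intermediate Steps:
Z(V, F) = F + V
(-193612 + (1270485 + Z(384, 763))*(297*399 + 1098**2)) + 2210486 = (-193612 + (1270485 + (763 + 384))*(297*399 + 1098**2)) + 2210486 = (-193612 + (1270485 + 1147)*(118503 + 1205604)) + 2210486 = (-193612 + 1271632*1324107) + 2210486 = (-193612 + 1683776832624) + 2210486 = 1683776639012 + 2210486 = 1683778849498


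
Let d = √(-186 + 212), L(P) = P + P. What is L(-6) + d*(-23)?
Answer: -12 - 23*√26 ≈ -129.28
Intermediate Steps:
L(P) = 2*P
d = √26 ≈ 5.0990
L(-6) + d*(-23) = 2*(-6) + √26*(-23) = -12 - 23*√26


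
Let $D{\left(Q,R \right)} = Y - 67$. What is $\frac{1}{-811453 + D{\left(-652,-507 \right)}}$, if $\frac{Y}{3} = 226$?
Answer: $- \frac{1}{810842} \approx -1.2333 \cdot 10^{-6}$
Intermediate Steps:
$Y = 678$ ($Y = 3 \cdot 226 = 678$)
$D{\left(Q,R \right)} = 611$ ($D{\left(Q,R \right)} = 678 - 67 = 611$)
$\frac{1}{-811453 + D{\left(-652,-507 \right)}} = \frac{1}{-811453 + 611} = \frac{1}{-810842} = - \frac{1}{810842}$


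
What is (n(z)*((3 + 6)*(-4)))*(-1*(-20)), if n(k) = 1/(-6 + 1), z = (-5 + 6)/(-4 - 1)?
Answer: 144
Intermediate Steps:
z = -⅕ (z = 1/(-5) = 1*(-⅕) = -⅕ ≈ -0.20000)
n(k) = -⅕ (n(k) = 1/(-5) = -⅕)
(n(z)*((3 + 6)*(-4)))*(-1*(-20)) = (-(3 + 6)*(-4)/5)*(-1*(-20)) = -9*(-4)/5*20 = -⅕*(-36)*20 = (36/5)*20 = 144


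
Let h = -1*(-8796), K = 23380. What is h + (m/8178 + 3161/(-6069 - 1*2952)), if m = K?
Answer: 36061047765/4098541 ≈ 8798.5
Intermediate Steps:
m = 23380
h = 8796
h + (m/8178 + 3161/(-6069 - 1*2952)) = 8796 + (23380/8178 + 3161/(-6069 - 1*2952)) = 8796 + (23380*(1/8178) + 3161/(-6069 - 2952)) = 8796 + (11690/4089 + 3161/(-9021)) = 8796 + (11690/4089 + 3161*(-1/9021)) = 8796 + (11690/4089 - 3161/9021) = 8796 + 10281129/4098541 = 36061047765/4098541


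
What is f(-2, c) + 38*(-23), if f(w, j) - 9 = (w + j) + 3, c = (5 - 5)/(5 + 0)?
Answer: -864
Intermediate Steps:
c = 0 (c = 0/5 = 0*(1/5) = 0)
f(w, j) = 12 + j + w (f(w, j) = 9 + ((w + j) + 3) = 9 + ((j + w) + 3) = 9 + (3 + j + w) = 12 + j + w)
f(-2, c) + 38*(-23) = (12 + 0 - 2) + 38*(-23) = 10 - 874 = -864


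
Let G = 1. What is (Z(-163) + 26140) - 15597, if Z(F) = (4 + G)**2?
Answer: 10568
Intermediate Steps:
Z(F) = 25 (Z(F) = (4 + 1)**2 = 5**2 = 25)
(Z(-163) + 26140) - 15597 = (25 + 26140) - 15597 = 26165 - 15597 = 10568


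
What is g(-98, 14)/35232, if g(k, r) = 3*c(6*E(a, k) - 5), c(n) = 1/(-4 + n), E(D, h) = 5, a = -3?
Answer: 1/246624 ≈ 4.0548e-6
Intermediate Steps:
g(k, r) = ⅐ (g(k, r) = 3/(-4 + (6*5 - 5)) = 3/(-4 + (30 - 5)) = 3/(-4 + 25) = 3/21 = 3*(1/21) = ⅐)
g(-98, 14)/35232 = (⅐)/35232 = (⅐)*(1/35232) = 1/246624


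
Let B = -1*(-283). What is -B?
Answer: -283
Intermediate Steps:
B = 283
-B = -1*283 = -283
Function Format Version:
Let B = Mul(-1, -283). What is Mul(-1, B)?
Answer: -283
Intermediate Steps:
B = 283
Mul(-1, B) = Mul(-1, 283) = -283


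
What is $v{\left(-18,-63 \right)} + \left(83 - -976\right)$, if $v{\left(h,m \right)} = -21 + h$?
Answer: $1020$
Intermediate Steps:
$v{\left(-18,-63 \right)} + \left(83 - -976\right) = \left(-21 - 18\right) + \left(83 - -976\right) = -39 + \left(83 + 976\right) = -39 + 1059 = 1020$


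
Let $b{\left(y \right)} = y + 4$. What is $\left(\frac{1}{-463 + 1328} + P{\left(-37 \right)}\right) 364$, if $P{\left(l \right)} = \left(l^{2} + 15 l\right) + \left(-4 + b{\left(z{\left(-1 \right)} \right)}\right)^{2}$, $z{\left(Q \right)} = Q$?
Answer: $\frac{256611264}{865} \approx 2.9666 \cdot 10^{5}$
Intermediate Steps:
$b{\left(y \right)} = 4 + y$
$P{\left(l \right)} = 1 + l^{2} + 15 l$ ($P{\left(l \right)} = \left(l^{2} + 15 l\right) + \left(-4 + \left(4 - 1\right)\right)^{2} = \left(l^{2} + 15 l\right) + \left(-4 + 3\right)^{2} = \left(l^{2} + 15 l\right) + \left(-1\right)^{2} = \left(l^{2} + 15 l\right) + 1 = 1 + l^{2} + 15 l$)
$\left(\frac{1}{-463 + 1328} + P{\left(-37 \right)}\right) 364 = \left(\frac{1}{-463 + 1328} + \left(1 + \left(-37\right)^{2} + 15 \left(-37\right)\right)\right) 364 = \left(\frac{1}{865} + \left(1 + 1369 - 555\right)\right) 364 = \left(\frac{1}{865} + 815\right) 364 = \frac{704976}{865} \cdot 364 = \frac{256611264}{865}$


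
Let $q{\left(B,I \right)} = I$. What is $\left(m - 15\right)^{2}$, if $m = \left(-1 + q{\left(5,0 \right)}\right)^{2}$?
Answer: $196$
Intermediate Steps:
$m = 1$ ($m = \left(-1 + 0\right)^{2} = \left(-1\right)^{2} = 1$)
$\left(m - 15\right)^{2} = \left(1 - 15\right)^{2} = \left(-14\right)^{2} = 196$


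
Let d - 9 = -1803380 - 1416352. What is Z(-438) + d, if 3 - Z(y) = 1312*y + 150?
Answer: -2645214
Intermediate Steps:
Z(y) = -147 - 1312*y (Z(y) = 3 - (1312*y + 150) = 3 - (150 + 1312*y) = 3 + (-150 - 1312*y) = -147 - 1312*y)
d = -3219723 (d = 9 + (-1803380 - 1416352) = 9 - 3219732 = -3219723)
Z(-438) + d = (-147 - 1312*(-438)) - 3219723 = (-147 + 574656) - 3219723 = 574509 - 3219723 = -2645214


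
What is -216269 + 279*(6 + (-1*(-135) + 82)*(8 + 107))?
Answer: 6747850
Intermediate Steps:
-216269 + 279*(6 + (-1*(-135) + 82)*(8 + 107)) = -216269 + 279*(6 + (135 + 82)*115) = -216269 + 279*(6 + 217*115) = -216269 + 279*(6 + 24955) = -216269 + 279*24961 = -216269 + 6964119 = 6747850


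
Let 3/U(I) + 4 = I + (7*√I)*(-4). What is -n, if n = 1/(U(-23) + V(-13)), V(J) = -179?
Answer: 839575/150287552 + 21*I*√23/150287552 ≈ 0.0055865 + 6.7013e-7*I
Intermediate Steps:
U(I) = 3/(-4 + I - 28*√I) (U(I) = 3/(-4 + (I + (7*√I)*(-4))) = 3/(-4 + (I - 28*√I)) = 3/(-4 + I - 28*√I))
n = 1/(-179 + 3/(-27 - 28*I*√23)) (n = 1/(3/(-4 - 23 - 28*I*√23) - 179) = 1/(3/(-27 - 28*I*√23) - 179) = 1/(-179 + 3/(-27 - 28*I*√23)) ≈ -0.0055865 - 6.7e-7*I)
-n = -(-28*√23 + 27*I)/(4*(-1209*I + 1253*√23))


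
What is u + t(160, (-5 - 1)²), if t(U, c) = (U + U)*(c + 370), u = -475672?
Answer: -345752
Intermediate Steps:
t(U, c) = 2*U*(370 + c) (t(U, c) = (2*U)*(370 + c) = 2*U*(370 + c))
u + t(160, (-5 - 1)²) = -475672 + 2*160*(370 + (-5 - 1)²) = -475672 + 2*160*(370 + (-6)²) = -475672 + 2*160*(370 + 36) = -475672 + 2*160*406 = -475672 + 129920 = -345752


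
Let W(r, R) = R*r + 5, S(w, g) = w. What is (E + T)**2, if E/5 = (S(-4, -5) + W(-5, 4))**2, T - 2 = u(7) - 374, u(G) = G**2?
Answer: 2196324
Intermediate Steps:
W(r, R) = 5 + R*r
T = -323 (T = 2 + (7**2 - 374) = 2 + (49 - 374) = 2 - 325 = -323)
E = 1805 (E = 5*(-4 + (5 + 4*(-5)))**2 = 5*(-4 + (5 - 20))**2 = 5*(-4 - 15)**2 = 5*(-19)**2 = 5*361 = 1805)
(E + T)**2 = (1805 - 323)**2 = 1482**2 = 2196324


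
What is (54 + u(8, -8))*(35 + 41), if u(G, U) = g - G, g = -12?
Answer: 2584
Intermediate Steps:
u(G, U) = -12 - G
(54 + u(8, -8))*(35 + 41) = (54 + (-12 - 1*8))*(35 + 41) = (54 + (-12 - 8))*76 = (54 - 20)*76 = 34*76 = 2584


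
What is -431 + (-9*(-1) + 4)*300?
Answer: 3469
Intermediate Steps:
-431 + (-9*(-1) + 4)*300 = -431 + (9 + 4)*300 = -431 + 13*300 = -431 + 3900 = 3469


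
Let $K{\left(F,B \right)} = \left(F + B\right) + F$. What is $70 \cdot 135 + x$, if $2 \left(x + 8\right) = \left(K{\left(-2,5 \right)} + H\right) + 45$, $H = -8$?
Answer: $9461$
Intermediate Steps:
$K{\left(F,B \right)} = B + 2 F$ ($K{\left(F,B \right)} = \left(B + F\right) + F = B + 2 F$)
$x = 11$ ($x = -8 + \frac{\left(\left(5 + 2 \left(-2\right)\right) - 8\right) + 45}{2} = -8 + \frac{\left(\left(5 - 4\right) - 8\right) + 45}{2} = -8 + \frac{\left(1 - 8\right) + 45}{2} = -8 + \frac{-7 + 45}{2} = -8 + \frac{1}{2} \cdot 38 = -8 + 19 = 11$)
$70 \cdot 135 + x = 70 \cdot 135 + 11 = 9450 + 11 = 9461$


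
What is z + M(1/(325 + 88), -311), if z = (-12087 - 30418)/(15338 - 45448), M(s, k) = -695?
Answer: -4176789/6022 ≈ -693.59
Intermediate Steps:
z = 8501/6022 (z = -42505/(-30110) = -42505*(-1/30110) = 8501/6022 ≈ 1.4117)
z + M(1/(325 + 88), -311) = 8501/6022 - 695 = -4176789/6022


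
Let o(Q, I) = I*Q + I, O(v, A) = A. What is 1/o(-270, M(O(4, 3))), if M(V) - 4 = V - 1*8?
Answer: 1/269 ≈ 0.0037175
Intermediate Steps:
M(V) = -4 + V (M(V) = 4 + (V - 1*8) = 4 + (V - 8) = 4 + (-8 + V) = -4 + V)
o(Q, I) = I + I*Q
1/o(-270, M(O(4, 3))) = 1/((-4 + 3)*(1 - 270)) = 1/(-1*(-269)) = 1/269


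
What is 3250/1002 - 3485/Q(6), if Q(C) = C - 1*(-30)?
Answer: -562495/6012 ≈ -93.562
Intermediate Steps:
Q(C) = 30 + C (Q(C) = C + 30 = 30 + C)
3250/1002 - 3485/Q(6) = 3250/1002 - 3485/(30 + 6) = 3250*(1/1002) - 3485/36 = 1625/501 - 3485*1/36 = 1625/501 - 3485/36 = -562495/6012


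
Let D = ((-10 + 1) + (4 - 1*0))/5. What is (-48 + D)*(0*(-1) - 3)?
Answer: 147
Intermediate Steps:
D = -1 (D = (-9 + (4 + 0))*(⅕) = (-9 + 4)*(⅕) = -5*⅕ = -1)
(-48 + D)*(0*(-1) - 3) = (-48 - 1)*(0*(-1) - 3) = -49*(0 - 3) = -49*(-3) = 147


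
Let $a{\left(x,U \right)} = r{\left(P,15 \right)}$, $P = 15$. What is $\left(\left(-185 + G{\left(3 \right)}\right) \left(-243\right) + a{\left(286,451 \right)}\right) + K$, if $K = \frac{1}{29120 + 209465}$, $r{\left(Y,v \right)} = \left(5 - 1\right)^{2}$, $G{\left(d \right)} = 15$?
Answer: $\frac{9859763711}{238585} \approx 41326.0$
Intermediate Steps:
$r{\left(Y,v \right)} = 16$ ($r{\left(Y,v \right)} = 4^{2} = 16$)
$a{\left(x,U \right)} = 16$
$K = \frac{1}{238585} \approx 4.1914 \cdot 10^{-6}$
$\left(\left(-185 + G{\left(3 \right)}\right) \left(-243\right) + a{\left(286,451 \right)}\right) + K = \left(\left(-185 + 15\right) \left(-243\right) + 16\right) + \frac{1}{238585} = \left(\left(-170\right) \left(-243\right) + 16\right) + \frac{1}{238585} = \left(41310 + 16\right) + \frac{1}{238585} = 41326 + \frac{1}{238585} = \frac{9859763711}{238585}$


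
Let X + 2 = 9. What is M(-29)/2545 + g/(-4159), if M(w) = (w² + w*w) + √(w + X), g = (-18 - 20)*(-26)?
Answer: 4480978/10584655 + I*√22/2545 ≈ 0.42335 + 0.001843*I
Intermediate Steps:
X = 7 (X = -2 + 9 = 7)
g = 988 (g = -38*(-26) = 988)
M(w) = √(7 + w) + 2*w² (M(w) = (w² + w*w) + √(w + 7) = (w² + w²) + √(7 + w) = 2*w² + √(7 + w) = √(7 + w) + 2*w²)
M(-29)/2545 + g/(-4159) = (√(7 - 29) + 2*(-29)²)/2545 + 988/(-4159) = (√(-22) + 2*841)*(1/2545) + 988*(-1/4159) = (I*√22 + 1682)*(1/2545) - 988/4159 = (1682 + I*√22)*(1/2545) - 988/4159 = (1682/2545 + I*√22/2545) - 988/4159 = 4480978/10584655 + I*√22/2545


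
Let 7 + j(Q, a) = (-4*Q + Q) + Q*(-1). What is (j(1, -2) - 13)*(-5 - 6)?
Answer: 264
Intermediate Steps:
j(Q, a) = -7 - 4*Q (j(Q, a) = -7 + ((-4*Q + Q) + Q*(-1)) = -7 + (-3*Q - Q) = -7 - 4*Q)
(j(1, -2) - 13)*(-5 - 6) = ((-7 - 4*1) - 13)*(-5 - 6) = ((-7 - 4) - 13)*(-11) = (-11 - 13)*(-11) = -24*(-11) = 264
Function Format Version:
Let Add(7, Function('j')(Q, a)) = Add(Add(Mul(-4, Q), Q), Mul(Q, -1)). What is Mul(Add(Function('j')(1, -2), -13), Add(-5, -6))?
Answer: 264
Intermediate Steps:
Function('j')(Q, a) = Add(-7, Mul(-4, Q)) (Function('j')(Q, a) = Add(-7, Add(Add(Mul(-4, Q), Q), Mul(Q, -1))) = Add(-7, Add(Mul(-3, Q), Mul(-1, Q))) = Add(-7, Mul(-4, Q)))
Mul(Add(Function('j')(1, -2), -13), Add(-5, -6)) = Mul(Add(Add(-7, Mul(-4, 1)), -13), Add(-5, -6)) = Mul(Add(Add(-7, -4), -13), -11) = Mul(Add(-11, -13), -11) = Mul(-24, -11) = 264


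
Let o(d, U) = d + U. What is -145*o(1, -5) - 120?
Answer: 460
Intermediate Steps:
o(d, U) = U + d
-145*o(1, -5) - 120 = -145*(-5 + 1) - 120 = -145*(-4) - 120 = 580 - 120 = 460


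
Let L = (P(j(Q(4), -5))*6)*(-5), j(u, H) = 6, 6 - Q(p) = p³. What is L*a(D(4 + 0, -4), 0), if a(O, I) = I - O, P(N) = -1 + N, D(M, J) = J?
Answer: -600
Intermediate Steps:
Q(p) = 6 - p³
L = -150 (L = ((-1 + 6)*6)*(-5) = (5*6)*(-5) = 30*(-5) = -150)
L*a(D(4 + 0, -4), 0) = -150*(0 - 1*(-4)) = -150*(0 + 4) = -150*4 = -600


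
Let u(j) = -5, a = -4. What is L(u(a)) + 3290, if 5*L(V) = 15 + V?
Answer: 3292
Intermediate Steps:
L(V) = 3 + V/5 (L(V) = (15 + V)/5 = 3 + V/5)
L(u(a)) + 3290 = (3 + (⅕)*(-5)) + 3290 = (3 - 1) + 3290 = 2 + 3290 = 3292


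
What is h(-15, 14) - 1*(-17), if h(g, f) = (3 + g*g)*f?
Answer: 3209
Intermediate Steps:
h(g, f) = f*(3 + g²) (h(g, f) = (3 + g²)*f = f*(3 + g²))
h(-15, 14) - 1*(-17) = 14*(3 + (-15)²) - 1*(-17) = 14*(3 + 225) + 17 = 14*228 + 17 = 3192 + 17 = 3209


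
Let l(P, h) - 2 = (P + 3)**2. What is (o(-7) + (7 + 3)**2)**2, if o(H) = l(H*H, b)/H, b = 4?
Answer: 4024036/49 ≈ 82123.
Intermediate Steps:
l(P, h) = 2 + (3 + P)**2 (l(P, h) = 2 + (P + 3)**2 = 2 + (3 + P)**2)
o(H) = (2 + (3 + H**2)**2)/H (o(H) = (2 + (3 + H*H)**2)/H = (2 + (3 + H**2)**2)/H)
(o(-7) + (7 + 3)**2)**2 = ((2 + (3 + (-7)**2)**2)/(-7) + (7 + 3)**2)**2 = (-(2 + (3 + 49)**2)/7 + 10**2)**2 = (-(2 + 52**2)/7 + 100)**2 = (-(2 + 2704)/7 + 100)**2 = (-1/7*2706 + 100)**2 = (-2706/7 + 100)**2 = (-2006/7)**2 = 4024036/49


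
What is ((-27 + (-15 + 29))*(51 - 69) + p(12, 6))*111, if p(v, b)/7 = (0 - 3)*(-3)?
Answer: 32967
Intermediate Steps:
p(v, b) = 63 (p(v, b) = 7*((0 - 3)*(-3)) = 7*(-3*(-3)) = 7*9 = 63)
((-27 + (-15 + 29))*(51 - 69) + p(12, 6))*111 = ((-27 + (-15 + 29))*(51 - 69) + 63)*111 = ((-27 + 14)*(-18) + 63)*111 = (-13*(-18) + 63)*111 = (234 + 63)*111 = 297*111 = 32967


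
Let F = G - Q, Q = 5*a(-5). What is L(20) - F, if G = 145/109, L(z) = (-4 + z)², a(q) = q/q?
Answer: 28304/109 ≈ 259.67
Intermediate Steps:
a(q) = 1
G = 145/109 (G = 145*(1/109) = 145/109 ≈ 1.3303)
Q = 5 (Q = 5*1 = 5)
F = -400/109 (F = 145/109 - 1*5 = 145/109 - 5 = -400/109 ≈ -3.6697)
L(20) - F = (-4 + 20)² - 1*(-400/109) = 16² + 400/109 = 256 + 400/109 = 28304/109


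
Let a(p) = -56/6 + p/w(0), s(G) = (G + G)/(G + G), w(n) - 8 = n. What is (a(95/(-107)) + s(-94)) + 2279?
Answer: 5830787/2568 ≈ 2270.6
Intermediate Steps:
w(n) = 8 + n
s(G) = 1 (s(G) = (2*G)/((2*G)) = (2*G)*(1/(2*G)) = 1)
a(p) = -28/3 + p/8 (a(p) = -56/6 + p/(8 + 0) = -56*⅙ + p/8 = -28/3 + p*(⅛) = -28/3 + p/8)
(a(95/(-107)) + s(-94)) + 2279 = ((-28/3 + (95/(-107))/8) + 1) + 2279 = ((-28/3 + (95*(-1/107))/8) + 1) + 2279 = ((-28/3 + (⅛)*(-95/107)) + 1) + 2279 = ((-28/3 - 95/856) + 1) + 2279 = (-24253/2568 + 1) + 2279 = -21685/2568 + 2279 = 5830787/2568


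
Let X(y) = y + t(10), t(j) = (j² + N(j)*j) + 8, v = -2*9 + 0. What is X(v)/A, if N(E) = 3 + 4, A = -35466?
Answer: -80/17733 ≈ -0.0045114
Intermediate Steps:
N(E) = 7
v = -18 (v = -18 + 0 = -18)
t(j) = 8 + j² + 7*j (t(j) = (j² + 7*j) + 8 = 8 + j² + 7*j)
X(y) = 178 + y (X(y) = y + (8 + 10² + 7*10) = y + (8 + 100 + 70) = y + 178 = 178 + y)
X(v)/A = (178 - 18)/(-35466) = 160*(-1/35466) = -80/17733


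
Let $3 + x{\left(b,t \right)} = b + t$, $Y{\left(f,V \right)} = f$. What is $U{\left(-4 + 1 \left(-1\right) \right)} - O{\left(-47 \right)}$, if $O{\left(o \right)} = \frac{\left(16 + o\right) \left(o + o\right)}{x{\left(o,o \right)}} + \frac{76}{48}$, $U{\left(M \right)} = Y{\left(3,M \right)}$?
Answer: $\frac{36617}{1164} \approx 31.458$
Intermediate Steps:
$x{\left(b,t \right)} = -3 + b + t$ ($x{\left(b,t \right)} = -3 + \left(b + t\right) = -3 + b + t$)
$U{\left(M \right)} = 3$
$O{\left(o \right)} = \frac{19}{12} + \frac{2 o \left(16 + o\right)}{-3 + 2 o}$ ($O{\left(o \right)} = \frac{\left(16 + o\right) \left(o + o\right)}{-3 + o + o} + \frac{76}{48} = \frac{\left(16 + o\right) 2 o}{-3 + 2 o} + 76 \cdot \frac{1}{48} = \frac{2 o \left(16 + o\right)}{-3 + 2 o} + \frac{19}{12} = \frac{19}{12} + \frac{2 o \left(16 + o\right)}{-3 + 2 o}$)
$U{\left(-4 + 1 \left(-1\right) \right)} - O{\left(-47 \right)} = 3 - \frac{-57 + 24 \left(-47\right)^{2} + 422 \left(-47\right)}{12 \left(-3 + 2 \left(-47\right)\right)} = 3 - \frac{-57 + 24 \cdot 2209 - 19834}{12 \left(-3 - 94\right)} = 3 - \frac{-57 + 53016 - 19834}{12 \left(-97\right)} = 3 - \frac{1}{12} \left(- \frac{1}{97}\right) 33125 = 3 - - \frac{33125}{1164} = 3 + \frac{33125}{1164} = \frac{36617}{1164}$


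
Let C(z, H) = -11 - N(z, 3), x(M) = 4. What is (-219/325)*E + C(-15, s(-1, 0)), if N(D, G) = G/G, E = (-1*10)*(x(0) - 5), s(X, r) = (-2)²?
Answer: -1218/65 ≈ -18.738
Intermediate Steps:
s(X, r) = 4
E = 10 (E = (-1*10)*(4 - 5) = -10*(-1) = 10)
N(D, G) = 1
C(z, H) = -12 (C(z, H) = -11 - 1*1 = -11 - 1 = -12)
(-219/325)*E + C(-15, s(-1, 0)) = -219/325*10 - 12 = -438/65 - 12 = -1218/65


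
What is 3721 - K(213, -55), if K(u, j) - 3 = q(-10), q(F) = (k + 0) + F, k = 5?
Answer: 3723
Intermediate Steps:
q(F) = 5 + F (q(F) = (5 + 0) + F = 5 + F)
K(u, j) = -2 (K(u, j) = 3 + (5 - 10) = 3 - 5 = -2)
3721 - K(213, -55) = 3721 - 1*(-2) = 3721 + 2 = 3723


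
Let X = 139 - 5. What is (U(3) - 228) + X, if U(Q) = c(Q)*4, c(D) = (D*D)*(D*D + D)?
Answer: 338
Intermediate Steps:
X = 134
c(D) = D²*(D + D²) (c(D) = D²*(D² + D) = D²*(D + D²))
U(Q) = 4*Q³*(1 + Q) (U(Q) = (Q³*(1 + Q))*4 = 4*Q³*(1 + Q))
(U(3) - 228) + X = (4*3³*(1 + 3) - 228) + 134 = (4*27*4 - 228) + 134 = (432 - 228) + 134 = 204 + 134 = 338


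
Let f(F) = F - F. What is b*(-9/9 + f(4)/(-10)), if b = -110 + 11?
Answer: 99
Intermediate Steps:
f(F) = 0
b = -99
b*(-9/9 + f(4)/(-10)) = -99*(-9/9 + 0/(-10)) = -99*(-9*⅑ + 0*(-⅒)) = -99*(-1 + 0) = -99*(-1) = 99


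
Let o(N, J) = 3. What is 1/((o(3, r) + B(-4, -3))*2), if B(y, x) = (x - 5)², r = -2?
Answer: 1/134 ≈ 0.0074627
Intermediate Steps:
B(y, x) = (-5 + x)²
1/((o(3, r) + B(-4, -3))*2) = 1/((3 + (-5 - 3)²)*2) = 1/((3 + (-8)²)*2) = 1/((3 + 64)*2) = 1/(67*2) = 1/134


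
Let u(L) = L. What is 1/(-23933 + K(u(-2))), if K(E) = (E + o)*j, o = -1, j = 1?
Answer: -1/23936 ≈ -4.1778e-5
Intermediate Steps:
K(E) = -1 + E (K(E) = (E - 1)*1 = (-1 + E)*1 = -1 + E)
1/(-23933 + K(u(-2))) = 1/(-23933 + (-1 - 2)) = 1/(-23933 - 3) = 1/(-23936) = -1/23936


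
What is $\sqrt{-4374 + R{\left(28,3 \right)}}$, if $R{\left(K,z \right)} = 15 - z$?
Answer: $i \sqrt{4362} \approx 66.045 i$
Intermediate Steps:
$\sqrt{-4374 + R{\left(28,3 \right)}} = \sqrt{-4374 + \left(15 - 3\right)} = \sqrt{-4374 + 12} = \sqrt{-4362} = i \sqrt{4362}$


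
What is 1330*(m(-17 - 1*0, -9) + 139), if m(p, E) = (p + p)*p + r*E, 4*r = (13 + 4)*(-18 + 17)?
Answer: 2008965/2 ≈ 1.0045e+6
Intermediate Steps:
r = -17/4 (r = ((13 + 4)*(-18 + 17))/4 = (17*(-1))/4 = (1/4)*(-17) = -17/4 ≈ -4.2500)
m(p, E) = 2*p**2 - 17*E/4 (m(p, E) = (p + p)*p - 17*E/4 = (2*p)*p - 17*E/4 = 2*p**2 - 17*E/4)
1330*(m(-17 - 1*0, -9) + 139) = 1330*((2*(-17 - 1*0)**2 - 17/4*(-9)) + 139) = 1330*((2*(-17 + 0)**2 + 153/4) + 139) = 1330*((2*(-17)**2 + 153/4) + 139) = 1330*((2*289 + 153/4) + 139) = 1330*((578 + 153/4) + 139) = 1330*(2465/4 + 139) = 1330*(3021/4) = 2008965/2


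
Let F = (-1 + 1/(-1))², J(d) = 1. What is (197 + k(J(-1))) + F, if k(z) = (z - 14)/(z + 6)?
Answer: 1394/7 ≈ 199.14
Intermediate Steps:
k(z) = (-14 + z)/(6 + z)
F = 4 (F = (-1 - 1)² = (-2)² = 4)
(197 + k(J(-1))) + F = (197 + (-14 + 1)/(6 + 1)) + 4 = (197 - 13/7) + 4 = 1366/7 + 4 = 1394/7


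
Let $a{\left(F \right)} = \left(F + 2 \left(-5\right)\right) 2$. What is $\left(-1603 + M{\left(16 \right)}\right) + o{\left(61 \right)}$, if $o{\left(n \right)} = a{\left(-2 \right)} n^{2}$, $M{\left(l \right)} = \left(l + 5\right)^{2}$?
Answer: $-90466$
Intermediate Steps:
$M{\left(l \right)} = \left(5 + l\right)^{2}$
$a{\left(F \right)} = -20 + 2 F$ ($a{\left(F \right)} = \left(F - 10\right) 2 = \left(-10 + F\right) 2 = -20 + 2 F$)
$o{\left(n \right)} = - 24 n^{2}$ ($o{\left(n \right)} = \left(-20 + 2 \left(-2\right)\right) n^{2} = \left(-20 - 4\right) n^{2} = - 24 n^{2}$)
$\left(-1603 + M{\left(16 \right)}\right) + o{\left(61 \right)} = \left(-1603 + \left(5 + 16\right)^{2}\right) - 24 \cdot 61^{2} = \left(-1603 + 21^{2}\right) - 89304 = \left(-1603 + 441\right) - 89304 = -1162 - 89304 = -90466$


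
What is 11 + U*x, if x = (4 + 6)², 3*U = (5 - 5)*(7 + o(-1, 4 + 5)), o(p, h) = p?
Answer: 11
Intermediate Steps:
U = 0 (U = ((5 - 5)*(7 - 1))/3 = (0*6)/3 = (⅓)*0 = 0)
x = 100 (x = 10² = 100)
11 + U*x = 11 + 0*100 = 11 + 0 = 11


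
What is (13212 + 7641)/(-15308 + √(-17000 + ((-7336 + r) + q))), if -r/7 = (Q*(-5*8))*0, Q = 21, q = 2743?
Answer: -106405908/78118819 - 6951*I*√21593/78118819 ≈ -1.3621 - 0.013075*I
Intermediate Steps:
r = 0 (r = -7*21*(-5*8)*0 = -7*21*(-40)*0 = -(-5880)*0 = -7*0 = 0)
(13212 + 7641)/(-15308 + √(-17000 + ((-7336 + r) + q))) = (13212 + 7641)/(-15308 + √(-17000 + ((-7336 + 0) + 2743))) = 20853/(-15308 + √(-17000 + (-7336 + 2743))) = 20853/(-15308 + √(-17000 - 4593)) = 20853/(-15308 + √(-21593)) = 20853/(-15308 + I*√21593)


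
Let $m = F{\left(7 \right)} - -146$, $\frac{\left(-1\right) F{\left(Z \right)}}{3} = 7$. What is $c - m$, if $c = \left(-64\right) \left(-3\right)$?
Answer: $67$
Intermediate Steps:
$F{\left(Z \right)} = -21$ ($F{\left(Z \right)} = \left(-3\right) 7 = -21$)
$m = 125$ ($m = -21 - -146 = -21 + 146 = 125$)
$c = 192$
$c - m = 192 - 125 = 67$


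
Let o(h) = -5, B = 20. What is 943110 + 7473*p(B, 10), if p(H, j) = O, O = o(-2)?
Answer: 905745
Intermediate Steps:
O = -5
p(H, j) = -5
943110 + 7473*p(B, 10) = 943110 + 7473*(-5) = 943110 - 37365 = 905745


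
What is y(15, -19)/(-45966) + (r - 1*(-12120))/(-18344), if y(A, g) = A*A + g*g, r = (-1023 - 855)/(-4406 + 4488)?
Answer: -11619497795/17285606232 ≈ -0.67221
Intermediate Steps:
r = -939/41 (r = -1878/82 = -1878*1/82 = -939/41 ≈ -22.902)
y(A, g) = A² + g²
y(15, -19)/(-45966) + (r - 1*(-12120))/(-18344) = (15² + (-19)²)/(-45966) + (-939/41 - 1*(-12120))/(-18344) = (225 + 361)*(-1/45966) + (-939/41 + 12120)*(-1/18344) = 586*(-1/45966) + (495981/41)*(-1/18344) = -293/22983 - 495981/752104 = -11619497795/17285606232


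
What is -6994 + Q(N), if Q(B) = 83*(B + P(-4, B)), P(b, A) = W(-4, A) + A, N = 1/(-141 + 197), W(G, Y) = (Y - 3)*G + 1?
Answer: -165703/28 ≈ -5918.0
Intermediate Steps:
W(G, Y) = 1 + G*(-3 + Y) (W(G, Y) = (-3 + Y)*G + 1 = G*(-3 + Y) + 1 = 1 + G*(-3 + Y))
N = 1/56 ≈ 0.017857
P(b, A) = 13 - 3*A (P(b, A) = (1 - 3*(-4) - 4*A) + A = (1 + 12 - 4*A) + A = (13 - 4*A) + A = 13 - 3*A)
Q(B) = 1079 - 166*B (Q(B) = 83*(B + (13 - 3*B)) = 83*(13 - 2*B) = 1079 - 166*B)
-6994 + Q(N) = -6994 + (1079 - 166*1/56) = -6994 + (1079 - 83/28) = -6994 + 30129/28 = -165703/28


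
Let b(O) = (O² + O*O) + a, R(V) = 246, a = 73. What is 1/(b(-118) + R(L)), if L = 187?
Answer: 1/28167 ≈ 3.5503e-5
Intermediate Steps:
b(O) = 73 + 2*O² (b(O) = (O² + O*O) + 73 = (O² + O²) + 73 = 2*O² + 73 = 73 + 2*O²)
1/(b(-118) + R(L)) = 1/((73 + 2*(-118)²) + 246) = 1/((73 + 2*13924) + 246) = 1/((73 + 27848) + 246) = 1/(27921 + 246) = 1/28167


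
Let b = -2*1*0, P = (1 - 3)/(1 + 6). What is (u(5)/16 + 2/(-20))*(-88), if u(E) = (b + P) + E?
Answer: -1199/70 ≈ -17.129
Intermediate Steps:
P = -2/7 ≈ -0.28571
b = 0 (b = -2*0 = 0)
u(E) = -2/7 + E (u(E) = (0 - 2/7) + E = -2/7 + E)
(u(5)/16 + 2/(-20))*(-88) = ((-2/7 + 5)/16 + 2/(-20))*(-88) = ((33/7)*(1/16) + 2*(-1/20))*(-88) = (33/112 - ⅒)*(-88) = (109/560)*(-88) = -1199/70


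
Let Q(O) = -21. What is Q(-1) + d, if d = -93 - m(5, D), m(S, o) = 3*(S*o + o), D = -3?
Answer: -60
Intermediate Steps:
m(S, o) = 3*o + 3*S*o (m(S, o) = 3*(o + S*o) = 3*o + 3*S*o)
d = -39 (d = -93 - 3*(-3)*(1 + 5) = -93 - 3*(-3)*6 = -93 - 1*(-54) = -93 + 54 = -39)
Q(-1) + d = -21 - 39 = -60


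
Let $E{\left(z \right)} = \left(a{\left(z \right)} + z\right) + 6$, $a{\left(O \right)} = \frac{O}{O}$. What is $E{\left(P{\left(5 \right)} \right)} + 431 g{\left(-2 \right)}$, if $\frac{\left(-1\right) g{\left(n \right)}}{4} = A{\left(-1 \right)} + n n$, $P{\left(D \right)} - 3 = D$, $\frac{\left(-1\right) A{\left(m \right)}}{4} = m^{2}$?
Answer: $15$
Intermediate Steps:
$a{\left(O \right)} = 1$
$A{\left(m \right)} = - 4 m^{2}$
$P{\left(D \right)} = 3 + D$
$g{\left(n \right)} = 16 - 4 n^{2}$ ($g{\left(n \right)} = - 4 \left(- 4 \left(-1\right)^{2} + n n\right) = - 4 \left(\left(-4\right) 1 + n^{2}\right) = - 4 \left(-4 + n^{2}\right) = 16 - 4 n^{2}$)
$E{\left(z \right)} = 7 + z$ ($E{\left(z \right)} = \left(1 + z\right) + 6 = 7 + z$)
$E{\left(P{\left(5 \right)} \right)} + 431 g{\left(-2 \right)} = \left(7 + \left(3 + 5\right)\right) + 431 \left(16 - 4 \left(-2\right)^{2}\right) = \left(7 + 8\right) + 431 \left(16 - 16\right) = 15 + 431 \left(16 - 16\right) = 15 + 431 \cdot 0 = 15 + 0 = 15$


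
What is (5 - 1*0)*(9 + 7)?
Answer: 80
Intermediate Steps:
(5 - 1*0)*(9 + 7) = (5 + 0)*16 = 5*16 = 80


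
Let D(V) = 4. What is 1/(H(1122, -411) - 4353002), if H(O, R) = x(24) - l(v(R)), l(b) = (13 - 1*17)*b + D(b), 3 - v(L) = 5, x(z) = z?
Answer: -1/4352990 ≈ -2.2973e-7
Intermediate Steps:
v(L) = -2 (v(L) = 3 - 1*5 = 3 - 5 = -2)
l(b) = 4 - 4*b (l(b) = (13 - 1*17)*b + 4 = (13 - 17)*b + 4 = -4*b + 4 = 4 - 4*b)
H(O, R) = 12 (H(O, R) = 24 - (4 - 4*(-2)) = 24 - (4 + 8) = 24 - 1*12 = 24 - 12 = 12)
1/(H(1122, -411) - 4353002) = 1/(12 - 4353002) = 1/(-4352990) = -1/4352990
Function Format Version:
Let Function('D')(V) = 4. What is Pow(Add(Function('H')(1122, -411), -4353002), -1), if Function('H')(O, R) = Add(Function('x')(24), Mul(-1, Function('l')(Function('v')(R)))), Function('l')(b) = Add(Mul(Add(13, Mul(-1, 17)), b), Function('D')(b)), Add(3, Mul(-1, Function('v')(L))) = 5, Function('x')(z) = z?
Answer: Rational(-1, 4352990) ≈ -2.2973e-7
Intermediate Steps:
Function('v')(L) = -2 (Function('v')(L) = Add(3, Mul(-1, 5)) = Add(3, -5) = -2)
Function('l')(b) = Add(4, Mul(-4, b)) (Function('l')(b) = Add(Mul(Add(13, Mul(-1, 17)), b), 4) = Add(Mul(Add(13, -17), b), 4) = Add(Mul(-4, b), 4) = Add(4, Mul(-4, b)))
Function('H')(O, R) = 12 (Function('H')(O, R) = Add(24, Mul(-1, Add(4, Mul(-4, -2)))) = Add(24, Mul(-1, Add(4, 8))) = Add(24, Mul(-1, 12)) = Add(24, -12) = 12)
Pow(Add(Function('H')(1122, -411), -4353002), -1) = Pow(Add(12, -4353002), -1) = Pow(-4352990, -1) = Rational(-1, 4352990)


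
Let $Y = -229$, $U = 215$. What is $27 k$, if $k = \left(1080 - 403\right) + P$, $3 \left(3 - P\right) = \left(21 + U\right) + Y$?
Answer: $18297$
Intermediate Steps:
$P = \frac{2}{3}$ ($P = 3 - \frac{\left(21 + 215\right) - 229}{3} = 3 - \frac{236 - 229}{3} = 3 - \frac{7}{3} = \frac{2}{3} \approx 0.66667$)
$k = \frac{2033}{3}$ ($k = \left(1080 - 403\right) + \frac{2}{3} = 677 + \frac{2}{3} = \frac{2033}{3} \approx 677.67$)
$27 k = 27 \cdot \frac{2033}{3} = 18297$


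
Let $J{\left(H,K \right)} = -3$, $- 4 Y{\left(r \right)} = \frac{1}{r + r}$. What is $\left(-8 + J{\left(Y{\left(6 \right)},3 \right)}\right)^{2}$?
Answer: $121$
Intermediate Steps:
$Y{\left(r \right)} = - \frac{1}{8 r}$ ($Y{\left(r \right)} = - \frac{1}{4 \left(r + r\right)} = - \frac{1}{4 \cdot 2 r} = - \frac{\frac{1}{2} \frac{1}{r}}{4} = - \frac{1}{8 r}$)
$\left(-8 + J{\left(Y{\left(6 \right)},3 \right)}\right)^{2} = \left(-8 - 3\right)^{2} = \left(-11\right)^{2} = 121$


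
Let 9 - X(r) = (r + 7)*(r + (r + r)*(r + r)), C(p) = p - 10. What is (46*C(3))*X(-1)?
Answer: 2898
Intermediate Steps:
C(p) = -10 + p
X(r) = 9 - (7 + r)*(r + 4*r**2) (X(r) = 9 - (r + 7)*(r + (r + r)*(r + r)) = 9 - (7 + r)*(r + (2*r)*(2*r)) = 9 - (7 + r)*(r + 4*r**2))
(46*C(3))*X(-1) = (46*(-10 + 3))*(9 - 29*(-1)**2 - 7*(-1) - 4*(-1)**3) = (46*(-7))*(9 - 29*1 + 7 - 4*(-1)) = -322*(9 - 29 + 7 + 4) = -322*(-9) = 2898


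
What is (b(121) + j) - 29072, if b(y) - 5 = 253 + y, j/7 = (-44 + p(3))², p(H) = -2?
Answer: -13881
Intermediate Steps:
j = 14812 (j = 7*(-44 - 2)² = 7*(-46)² = 7*2116 = 14812)
b(y) = 258 + y (b(y) = 5 + (253 + y) = 258 + y)
(b(121) + j) - 29072 = ((258 + 121) + 14812) - 29072 = (379 + 14812) - 29072 = 15191 - 29072 = -13881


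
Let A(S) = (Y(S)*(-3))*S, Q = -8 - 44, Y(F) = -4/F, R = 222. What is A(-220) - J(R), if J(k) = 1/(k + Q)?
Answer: 2039/170 ≈ 11.994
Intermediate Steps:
Q = -52
J(k) = 1/(-52 + k) (J(k) = 1/(k - 52) = 1/(-52 + k))
A(S) = 12 (A(S) = (-4/S*(-3))*S = (12/S)*S = 12)
A(-220) - J(R) = 12 - 1/(-52 + 222) = 12 - 1/170 = 2039/170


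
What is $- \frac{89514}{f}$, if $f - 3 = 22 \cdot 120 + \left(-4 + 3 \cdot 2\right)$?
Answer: $- \frac{89514}{2645} \approx -33.843$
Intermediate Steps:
$f = 2645$ ($f = 3 + \left(22 \cdot 120 + \left(-4 + 3 \cdot 2\right)\right) = 3 + \left(2640 + \left(-4 + 6\right)\right) = 3 + \left(2640 + 2\right) = 3 + 2642 = 2645$)
$- \frac{89514}{f} = - \frac{89514}{2645}$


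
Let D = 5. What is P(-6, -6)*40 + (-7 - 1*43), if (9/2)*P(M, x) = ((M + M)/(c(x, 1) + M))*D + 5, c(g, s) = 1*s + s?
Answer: 1150/9 ≈ 127.78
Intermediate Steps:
c(g, s) = 2*s (c(g, s) = s + s = 2*s)
P(M, x) = 10/9 + 20*M/(9*(2 + M)) (P(M, x) = 2*(((M + M)/(2*1 + M))*5 + 5)/9 = 2*(((2*M)/(2 + M))*5 + 5)/9 = 2*((2*M/(2 + M))*5 + 5)/9 = 2*(10*M/(2 + M) + 5)/9 = 2*(5 + 10*M/(2 + M))/9 = 10/9 + 20*M/(9*(2 + M)))
P(-6, -6)*40 + (-7 - 1*43) = (10*(2 + 3*(-6))/(9*(2 - 6)))*40 + (-7 - 1*43) = ((10/9)*(2 - 18)/(-4))*40 + (-7 - 43) = ((10/9)*(-¼)*(-16))*40 - 50 = (40/9)*40 - 50 = 1600/9 - 50 = 1150/9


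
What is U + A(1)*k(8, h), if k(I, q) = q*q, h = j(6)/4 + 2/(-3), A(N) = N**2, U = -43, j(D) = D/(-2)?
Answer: -5903/144 ≈ -40.993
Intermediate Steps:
j(D) = -D/2 (j(D) = D*(-1/2) = -D/2)
h = -17/12 (h = -1/2*6/4 + 2/(-3) = -3*1/4 + 2*(-1/3) = -3/4 - 2/3 = -17/12 ≈ -1.4167)
k(I, q) = q**2
U + A(1)*k(8, h) = -43 + 1**2*(-17/12)**2 = -43 + 1*(289/144) = -43 + 289/144 = -5903/144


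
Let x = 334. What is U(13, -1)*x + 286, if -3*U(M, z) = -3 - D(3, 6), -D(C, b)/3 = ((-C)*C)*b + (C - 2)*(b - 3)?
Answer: 17654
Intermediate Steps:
D(C, b) = -3*(-3 + b)*(-2 + C) + 3*b*C² (D(C, b) = -3*(((-C)*C)*b + (C - 2)*(b - 3)) = -3*((-C²)*b + (-2 + C)*(-3 + b)) = -3*(-b*C² + (-3 + b)*(-2 + C)) = -3*((-3 + b)*(-2 + C) - b*C²) = -3*(-3 + b)*(-2 + C) + 3*b*C²)
U(M, z) = 52 (U(M, z) = -(-3 - (-18 + 6*6 + 9*3 - 3*3*6 + 3*6*3²))/3 = -(-3 - (-18 + 36 + 27 - 54 + 3*6*9))/3 = -(-3 - (-18 + 36 + 27 - 54 + 162))/3 = -(-3 - 1*153)/3 = -(-3 - 153)/3 = -⅓*(-156) = 52)
U(13, -1)*x + 286 = 52*334 + 286 = 17368 + 286 = 17654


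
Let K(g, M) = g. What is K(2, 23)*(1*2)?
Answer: 4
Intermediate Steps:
K(2, 23)*(1*2) = 2*(1*2) = 2*2 = 4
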